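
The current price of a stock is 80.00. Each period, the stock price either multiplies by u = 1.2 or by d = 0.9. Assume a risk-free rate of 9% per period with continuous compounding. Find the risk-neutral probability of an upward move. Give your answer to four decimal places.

p = 0.6472

Risk-neutral probability p = (e^0.09 − 0.9)/(1.2 − 0.9) = 0.1942/0.3000 = 0.6472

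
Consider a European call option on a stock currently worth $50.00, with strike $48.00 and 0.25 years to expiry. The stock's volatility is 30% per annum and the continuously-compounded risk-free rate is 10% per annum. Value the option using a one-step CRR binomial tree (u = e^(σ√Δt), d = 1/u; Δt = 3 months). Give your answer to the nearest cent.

CRR parameters: u = e^(σ√Δt) = e^(0.3·√0.25) = 1.1618, d = 1/u = 0.8607
Per-period rate: rΔt = 0.1·0.25 = 0.025, so R = e^0.025 = 1.0253
Risk-neutral probability p = (e^0.025 − 0.8607)/(1.1618 − 0.8607) = 0.1646/0.3011 = 0.5466
Terminal stock prices: S_u = 58.09, S_d = 43.04
Terminal payoffs (S − K): max(10.09, 0) = 10.09, max(-4.965, 0) = 0
Node 0 (S = 50): V_0 = e^(−0.025)·[0.5466·10.0917 + 0.4534·0.0000] = 5.3803

$5.38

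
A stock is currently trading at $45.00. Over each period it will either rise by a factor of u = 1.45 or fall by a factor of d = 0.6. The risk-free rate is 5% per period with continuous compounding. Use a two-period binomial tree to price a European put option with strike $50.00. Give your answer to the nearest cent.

$11.62

Risk-neutral probability p = (e^0.05 − 0.6)/(1.45 − 0.6) = 0.4513/0.8500 = 0.5309
Terminal stock prices: S_uu = 94.61, S_ud = 39.15, S_dd = 16.2
Terminal payoffs (K − S): max(-44.61, 0) = 0, max(10.85, 0) = 10.85, max(33.8, 0) = 33.8
Node u (S = 65.25): V_u = e^(−0.05)·[0.5309·0.0000 + 0.4691·10.8500] = 4.8414
Node d (S = 27): V_d = e^(−0.05)·[0.5309·10.8500 + 0.4691·33.8000] = 20.5615
Node 0 (S = 45): V_0 = e^(−0.05)·[0.5309·4.8414 + 0.4691·20.5615] = 11.6198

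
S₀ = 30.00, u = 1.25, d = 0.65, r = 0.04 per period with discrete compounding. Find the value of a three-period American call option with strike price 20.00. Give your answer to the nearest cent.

Risk-neutral probability p = (1 + 0.04 − 0.65)/(1.25 − 0.65) = 0.3900/0.6000 = 0.6500
Terminal stock prices: S_uuu = 58.59, S_uud = 30.47, S_udd = 15.84, S_ddd = 8.239
Terminal payoffs (S − K): max(38.59, 0) = 38.59, max(10.47, 0) = 10.47, max(-4.156, 0) = 0, max(-11.76, 0) = 0
Node uu (S = 46.88): continuation = 1/1.04·[0.6500·38.5938 + 0.3500·10.4688] = 27.6442; exercise value = 26.8750 ≤ continuation, so V_uu = 27.6442
Node ud (S = 24.38): continuation = 1/1.04·[0.6500·10.4688 + 0.3500·0.0000] = 6.5430; exercise value = 4.3750 ≤ continuation, so V_ud = 6.5430
Node dd (S = 12.68): continuation = 1/1.04·[0.6500·0.0000 + 0.3500·0.0000] = 0.0000; exercise value = 0.0000 ≤ continuation, so V_dd = 0.0000
Node u (S = 37.5): continuation = 1/1.04·[0.6500·27.6442 + 0.3500·6.5430] = 19.4796; exercise value = 17.5000 ≤ continuation, so V_u = 19.4796
Node d (S = 19.5): continuation = 1/1.04·[0.6500·6.5430 + 0.3500·0.0000] = 4.0894; exercise value = 0.0000 ≤ continuation, so V_d = 4.0894
Node 0 (S = 30): continuation = 1/1.04·[0.6500·19.4796 + 0.3500·4.0894] = 13.5510; exercise value = 10.0000 ≤ continuation, so V_0 = 13.5510

13.55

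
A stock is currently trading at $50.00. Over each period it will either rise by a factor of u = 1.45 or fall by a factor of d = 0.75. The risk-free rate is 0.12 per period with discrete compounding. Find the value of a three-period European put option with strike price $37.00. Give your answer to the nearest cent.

Risk-neutral probability p = (1 + 0.12 − 0.75)/(1.45 − 0.75) = 0.3700/0.7000 = 0.5286
Terminal stock prices: S_uuu = 152.4, S_uud = 78.84, S_udd = 40.78, S_ddd = 21.09
Terminal payoffs (K − S): max(-115.4, 0) = 0, max(-41.84, 0) = 0, max(-3.781, 0) = 0, max(15.91, 0) = 15.91
Node uu (S = 105.1): V_uu = 1/1.12·[0.5286·0.0000 + 0.4714·0.0000] = 0.0000
Node ud (S = 54.38): V_ud = 1/1.12·[0.5286·0.0000 + 0.4714·0.0000] = 0.0000
Node dd (S = 28.12): V_dd = 1/1.12·[0.5286·0.0000 + 0.4714·15.9062] = 6.6952
Node u (S = 72.5): V_u = 1/1.12·[0.5286·0.0000 + 0.4714·0.0000] = 0.0000
Node d (S = 37.5): V_d = 1/1.12·[0.5286·0.0000 + 0.4714·6.6952] = 2.8181
Node 0 (S = 50): V_0 = 1/1.12·[0.5286·0.0000 + 0.4714·2.8181] = 1.1862

$1.19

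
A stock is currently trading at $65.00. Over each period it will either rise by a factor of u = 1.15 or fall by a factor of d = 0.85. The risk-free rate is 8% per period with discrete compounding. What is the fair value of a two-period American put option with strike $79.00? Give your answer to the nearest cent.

Risk-neutral probability p = (1 + 0.08 − 0.85)/(1.15 − 0.85) = 0.2300/0.3000 = 0.7667
Terminal stock prices: S_uu = 85.96, S_ud = 63.54, S_dd = 46.96
Terminal payoffs (K − S): max(-6.962, 0) = 0, max(15.46, 0) = 15.46, max(32.04, 0) = 32.04
Node u (S = 74.75): continuation = 1/1.08·[0.7667·0.0000 + 0.2333·15.4625] = 3.3407; exercise value = 4.2500 > continuation, so V_u = 4.2500 (exercise)
Node d (S = 55.25): continuation = 1/1.08·[0.7667·15.4625 + 0.2333·32.0375] = 17.8981; exercise value = 23.7500 > continuation, so V_d = 23.7500 (exercise)
Node 0 (S = 65): continuation = 1/1.08·[0.7667·4.2500 + 0.2333·23.7500] = 8.1481; exercise value = 14.0000 > continuation, so V_0 = 14.0000 (exercise)

$14.00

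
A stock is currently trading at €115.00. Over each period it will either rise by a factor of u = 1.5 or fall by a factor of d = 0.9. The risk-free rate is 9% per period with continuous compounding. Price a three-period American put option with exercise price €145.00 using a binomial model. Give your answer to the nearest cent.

Risk-neutral probability p = (e^0.09 − 0.9)/(1.5 − 0.9) = 0.1942/0.6000 = 0.3236
Terminal stock prices: S_uuu = 388.1, S_uud = 232.9, S_udd = 139.7, S_ddd = 83.84
Terminal payoffs (K − S): max(-243.1, 0) = 0, max(-87.88, 0) = 0, max(5.275, 0) = 5.275, max(61.16, 0) = 61.16
Node uu (S = 258.8): continuation = e^(−0.09)·[0.3236·0.0000 + 0.6764·0.0000] = 0.0000; exercise value = 0.0000 ≤ continuation, so V_uu = 0.0000
Node ud (S = 155.2): continuation = e^(−0.09)·[0.3236·0.0000 + 0.6764·5.2750] = 3.2608; exercise value = 0.0000 ≤ continuation, so V_ud = 3.2608
Node dd (S = 93.15): continuation = e^(−0.09)·[0.3236·5.2750 + 0.6764·61.1650] = 39.3700; exercise value = 51.8500 > continuation, so V_dd = 51.8500 (exercise)
Node u (S = 172.5): continuation = e^(−0.09)·[0.3236·0.0000 + 0.6764·3.2608] = 2.0157; exercise value = 0.0000 ≤ continuation, so V_u = 2.0157
Node d (S = 103.5): continuation = e^(−0.09)·[0.3236·3.2608 + 0.6764·51.8500] = 33.0161; exercise value = 41.5000 > continuation, so V_d = 41.5000 (exercise)
Node 0 (S = 115): continuation = e^(−0.09)·[0.3236·2.0157 + 0.6764·41.5000] = 26.2499; exercise value = 30.0000 > continuation, so V_0 = 30.0000 (exercise)

€30.00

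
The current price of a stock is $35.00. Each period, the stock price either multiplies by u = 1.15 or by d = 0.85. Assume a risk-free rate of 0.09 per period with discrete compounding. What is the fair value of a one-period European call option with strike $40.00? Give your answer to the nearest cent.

$0.18

Risk-neutral probability p = (1 + 0.09 − 0.85)/(1.15 − 0.85) = 0.2400/0.3000 = 0.8000
Terminal stock prices: S_u = 40.25, S_d = 29.75
Terminal payoffs (S − K): max(0.25, 0) = 0.25, max(-10.25, 0) = 0
Node 0 (S = 35): V_0 = 1/1.09·[0.8000·0.2500 + 0.2000·0.0000] = 0.1835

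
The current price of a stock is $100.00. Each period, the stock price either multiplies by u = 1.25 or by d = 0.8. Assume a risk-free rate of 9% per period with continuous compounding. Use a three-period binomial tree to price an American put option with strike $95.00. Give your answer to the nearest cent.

$5.64

Risk-neutral probability p = (e^0.09 − 0.8)/(1.25 − 0.8) = 0.2942/0.4500 = 0.6537
Terminal stock prices: S_uuu = 195.3, S_uud = 125, S_udd = 80, S_ddd = 51.2
Terminal payoffs (K − S): max(-100.3, 0) = 0, max(-30, 0) = 0, max(15, 0) = 15, max(43.8, 0) = 43.8
Node uu (S = 156.2): continuation = e^(−0.09)·[0.6537·0.0000 + 0.3463·0.0000] = 0.0000; exercise value = 0.0000 ≤ continuation, so V_uu = 0.0000
Node ud (S = 100): continuation = e^(−0.09)·[0.6537·0.0000 + 0.3463·15.0000] = 4.7471; exercise value = 0.0000 ≤ continuation, so V_ud = 4.7471
Node dd (S = 64): continuation = e^(−0.09)·[0.6537·15.0000 + 0.3463·43.8000] = 22.8235; exercise value = 31.0000 > continuation, so V_dd = 31.0000 (exercise)
Node u (S = 125): continuation = e^(−0.09)·[0.6537·0.0000 + 0.3463·4.7471] = 1.5024; exercise value = 0.0000 ≤ continuation, so V_u = 1.5024
Node d (S = 80): continuation = e^(−0.09)·[0.6537·4.7471 + 0.3463·31.0000] = 12.6469; exercise value = 15.0000 > continuation, so V_d = 15.0000 (exercise)
Node 0 (S = 100): continuation = e^(−0.09)·[0.6537·1.5024 + 0.3463·15.0000] = 5.6447; exercise value = 0.0000 ≤ continuation, so V_0 = 5.6447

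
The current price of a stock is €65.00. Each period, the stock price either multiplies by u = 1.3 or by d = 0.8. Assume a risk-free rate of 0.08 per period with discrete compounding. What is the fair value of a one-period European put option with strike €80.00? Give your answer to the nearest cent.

€11.41

Risk-neutral probability p = (1 + 0.08 − 0.8)/(1.3 − 0.8) = 0.2800/0.5000 = 0.5600
Terminal stock prices: S_u = 84.5, S_d = 52
Terminal payoffs (K − S): max(-4.5, 0) = 0, max(28, 0) = 28
Node 0 (S = 65): V_0 = 1/1.08·[0.5600·0.0000 + 0.4400·28.0000] = 11.4074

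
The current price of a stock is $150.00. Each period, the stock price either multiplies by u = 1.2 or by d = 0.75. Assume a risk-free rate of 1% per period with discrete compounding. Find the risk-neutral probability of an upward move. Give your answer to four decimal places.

Risk-neutral probability p = (1 + 0.01 − 0.75)/(1.2 − 0.75) = 0.2600/0.4500 = 0.5778

p = 0.5778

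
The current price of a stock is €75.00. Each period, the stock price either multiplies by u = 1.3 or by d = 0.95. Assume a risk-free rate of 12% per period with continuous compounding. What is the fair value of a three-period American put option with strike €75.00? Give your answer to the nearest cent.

Risk-neutral probability p = (e^0.12 − 0.95)/(1.3 − 0.95) = 0.1775/0.3500 = 0.5071
Terminal stock prices: S_uuu = 164.8, S_uud = 120.4, S_udd = 87.99, S_ddd = 64.3
Terminal payoffs (K − S): max(-89.78, 0) = 0, max(-45.41, 0) = 0, max(-12.99, 0) = 0, max(10.7, 0) = 10.7
Node uu (S = 126.8): continuation = e^(−0.12)·[0.5071·0.0000 + 0.4929·0.0000] = 0.0000; exercise value = 0.0000 ≤ continuation, so V_uu = 0.0000
Node ud (S = 92.62): continuation = e^(−0.12)·[0.5071·0.0000 + 0.4929·0.0000] = 0.0000; exercise value = 0.0000 ≤ continuation, so V_ud = 0.0000
Node dd (S = 67.69): continuation = e^(−0.12)·[0.5071·0.0000 + 0.4929·10.6969] = 4.6760; exercise value = 7.3125 > continuation, so V_dd = 7.3125 (exercise)
Node u (S = 97.5): continuation = e^(−0.12)·[0.5071·0.0000 + 0.4929·0.0000] = 0.0000; exercise value = 0.0000 ≤ continuation, so V_u = 0.0000
Node d (S = 71.25): continuation = e^(−0.12)·[0.5071·0.0000 + 0.4929·7.3125] = 3.1965; exercise value = 3.7500 > continuation, so V_d = 3.7500 (exercise)
Node 0 (S = 75): continuation = e^(−0.12)·[0.5071·0.0000 + 0.4929·3.7500] = 1.6392; exercise value = 0.0000 ≤ continuation, so V_0 = 1.6392

€1.64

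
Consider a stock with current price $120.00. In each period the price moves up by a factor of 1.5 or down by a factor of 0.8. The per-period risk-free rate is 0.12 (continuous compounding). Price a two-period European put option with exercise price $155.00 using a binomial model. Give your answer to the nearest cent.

Risk-neutral probability p = (e^0.12 − 0.8)/(1.5 − 0.8) = 0.3275/0.7000 = 0.4679
Terminal stock prices: S_uu = 270, S_ud = 144, S_dd = 76.8
Terminal payoffs (K − S): max(-115, 0) = 0, max(11, 0) = 11, max(78.2, 0) = 78.2
Node u (S = 180): V_u = e^(−0.12)·[0.4679·0.0000 + 0.5321·11.0000] = 5.1917
Node d (S = 96): V_d = e^(−0.12)·[0.4679·11.0000 + 0.5321·78.2000] = 41.4727
Node 0 (S = 120): V_0 = e^(−0.12)·[0.4679·5.1917 + 0.5321·41.4727] = 21.7282

$21.73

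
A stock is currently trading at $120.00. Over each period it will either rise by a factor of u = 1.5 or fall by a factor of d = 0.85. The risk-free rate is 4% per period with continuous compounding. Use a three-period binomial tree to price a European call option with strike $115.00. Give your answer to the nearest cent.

Risk-neutral probability p = (e^0.04 − 0.85)/(1.5 − 0.85) = 0.1908/0.6500 = 0.2936
Terminal stock prices: S_uuu = 405, S_uud = 229.5, S_udd = 130, S_ddd = 73.69
Terminal payoffs (S − K): max(290, 0) = 290, max(114.5, 0) = 114.5, max(15.05, 0) = 15.05, max(-41.31, 0) = 0
Node uu (S = 270): V_uu = e^(−0.04)·[0.2936·290.0000 + 0.7064·114.5000] = 159.5092
Node ud (S = 153): V_ud = e^(−0.04)·[0.2936·114.5000 + 0.7064·15.0500] = 42.5092
Node dd (S = 86.7): V_dd = e^(−0.04)·[0.2936·15.0500 + 0.7064·0.0000] = 4.2448
Node u (S = 180): V_u = e^(−0.04)·[0.2936·159.5092 + 0.7064·42.5092] = 73.8416
Node d (S = 102): V_d = e^(−0.04)·[0.2936·42.5092 + 0.7064·4.2448] = 14.8706
Node 0 (S = 120): V_0 = e^(−0.04)·[0.2936·73.8416 + 0.7064·14.8706] = 30.9200

$30.92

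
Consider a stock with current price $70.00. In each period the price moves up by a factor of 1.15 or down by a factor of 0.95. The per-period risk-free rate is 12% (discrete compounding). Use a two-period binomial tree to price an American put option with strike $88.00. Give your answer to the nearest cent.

$18.00

Risk-neutral probability p = (1 + 0.12 − 0.95)/(1.15 − 0.95) = 0.1700/0.2000 = 0.8500
Terminal stock prices: S_uu = 92.57, S_ud = 76.47, S_dd = 63.17
Terminal payoffs (K − S): max(-4.575, 0) = 0, max(11.53, 0) = 11.53, max(24.83, 0) = 24.83
Node u (S = 80.5): continuation = 1/1.12·[0.8500·0.0000 + 0.1500·11.5250] = 1.5435; exercise value = 7.5000 > continuation, so V_u = 7.5000 (exercise)
Node d (S = 66.5): continuation = 1/1.12·[0.8500·11.5250 + 0.1500·24.8250] = 12.0714; exercise value = 21.5000 > continuation, so V_d = 21.5000 (exercise)
Node 0 (S = 70): continuation = 1/1.12·[0.8500·7.5000 + 0.1500·21.5000] = 8.5714; exercise value = 18.0000 > continuation, so V_0 = 18.0000 (exercise)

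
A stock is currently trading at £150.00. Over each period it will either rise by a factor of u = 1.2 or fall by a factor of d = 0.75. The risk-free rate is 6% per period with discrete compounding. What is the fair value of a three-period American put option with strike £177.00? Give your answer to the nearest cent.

Risk-neutral probability p = (1 + 0.06 − 0.75)/(1.2 − 0.75) = 0.3100/0.4500 = 0.6889
Terminal stock prices: S_uuu = 259.2, S_uud = 162, S_udd = 101.2, S_ddd = 63.28
Terminal payoffs (K − S): max(-82.2, 0) = 0, max(15, 0) = 15, max(75.75, 0) = 75.75, max(113.7, 0) = 113.7
Node uu (S = 216): continuation = 1/1.06·[0.6889·0.0000 + 0.3111·15.0000] = 4.4025; exercise value = 0.0000 ≤ continuation, so V_uu = 4.4025
Node ud (S = 135): continuation = 1/1.06·[0.6889·15.0000 + 0.3111·75.7500] = 31.9811; exercise value = 42.0000 > continuation, so V_ud = 42.0000 (exercise)
Node dd (S = 84.38): continuation = 1/1.06·[0.6889·75.7500 + 0.3111·113.7188] = 82.6061; exercise value = 92.6250 > continuation, so V_dd = 92.6250 (exercise)
Node u (S = 180): continuation = 1/1.06·[0.6889·4.4025 + 0.3111·42.0000] = 15.1882; exercise value = 0.0000 ≤ continuation, so V_u = 15.1882
Node d (S = 112.5): continuation = 1/1.06·[0.6889·42.0000 + 0.3111·92.6250] = 54.4811; exercise value = 64.5000 > continuation, so V_d = 64.5000 (exercise)
Node 0 (S = 150): continuation = 1/1.06·[0.6889·15.1882 + 0.3111·64.5000] = 28.8016; exercise value = 27.0000 ≤ continuation, so V_0 = 28.8016

£28.80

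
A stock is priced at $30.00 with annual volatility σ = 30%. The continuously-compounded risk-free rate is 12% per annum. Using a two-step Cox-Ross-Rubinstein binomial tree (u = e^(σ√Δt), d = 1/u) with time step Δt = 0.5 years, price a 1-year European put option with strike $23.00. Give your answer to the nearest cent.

$0.50

CRR parameters: u = e^(σ√Δt) = e^(0.3·√0.5) = 1.2363, d = 1/u = 0.8089
Per-period rate: rΔt = 0.12·0.5 = 0.06, so R = e^0.06 = 1.0618
Risk-neutral probability p = (e^0.06 − 0.8089)/(1.2363 − 0.8089) = 0.2530/0.4275 = 0.5918
Terminal stock prices: S_uu = 45.85, S_ud = 30, S_dd = 19.63
Terminal payoffs (K − S): max(-22.85, 0) = 0, max(-7, 0) = 0, max(3.372, 0) = 3.372
Node u (S = 37.09): V_u = e^(−0.06)·[0.5918·0.0000 + 0.4082·0.0000] = 0.0000
Node d (S = 24.27): V_d = e^(−0.06)·[0.5918·0.0000 + 0.4082·3.3725] = 1.2964
Node 0 (S = 30): V_0 = e^(−0.06)·[0.5918·0.0000 + 0.4082·1.2964] = 0.4983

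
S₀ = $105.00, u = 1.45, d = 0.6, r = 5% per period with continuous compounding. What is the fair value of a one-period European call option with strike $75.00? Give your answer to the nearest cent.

Risk-neutral probability p = (e^0.05 − 0.6)/(1.45 − 0.6) = 0.4513/0.8500 = 0.5309
Terminal stock prices: S_u = 152.2, S_d = 63
Terminal payoffs (S − K): max(77.25, 0) = 77.25, max(-12, 0) = 0
Node 0 (S = 105): V_0 = e^(−0.05)·[0.5309·77.2500 + 0.4691·0.0000] = 39.0124

$39.01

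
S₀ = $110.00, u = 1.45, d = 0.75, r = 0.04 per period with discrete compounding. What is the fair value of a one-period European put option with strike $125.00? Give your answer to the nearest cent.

Risk-neutral probability p = (1 + 0.04 − 0.75)/(1.45 − 0.75) = 0.2900/0.7000 = 0.4143
Terminal stock prices: S_u = 159.5, S_d = 82.5
Terminal payoffs (K − S): max(-34.5, 0) = 0, max(42.5, 0) = 42.5
Node 0 (S = 110): V_0 = 1/1.04·[0.4143·0.0000 + 0.5857·42.5000] = 23.9354

$23.94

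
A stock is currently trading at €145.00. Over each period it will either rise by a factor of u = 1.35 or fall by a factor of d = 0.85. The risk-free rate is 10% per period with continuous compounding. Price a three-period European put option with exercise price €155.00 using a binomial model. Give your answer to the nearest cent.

Risk-neutral probability p = (e^0.1 − 0.85)/(1.35 − 0.85) = 0.2552/0.5000 = 0.5103
Terminal stock prices: S_uuu = 356.8, S_uud = 224.6, S_udd = 141.4, S_ddd = 89.05
Terminal payoffs (K − S): max(-201.8, 0) = 0, max(-69.62, 0) = 0, max(13.57, 0) = 13.57, max(65.95, 0) = 65.95
Node uu (S = 264.3): V_uu = e^(−0.1)·[0.5103·0.0000 + 0.4897·0.0000] = 0.0000
Node ud (S = 166.4): V_ud = e^(−0.1)·[0.5103·0.0000 + 0.4897·13.5706] = 6.0126
Node dd (S = 104.8): V_dd = e^(−0.1)·[0.5103·13.5706 + 0.4897·65.9519] = 35.4873
Node u (S = 195.8): V_u = e^(−0.1)·[0.5103·0.0000 + 0.4897·6.0126] = 2.6640
Node d (S = 123.2): V_d = e^(−0.1)·[0.5103·6.0126 + 0.4897·35.4873] = 18.4995
Node 0 (S = 145): V_0 = e^(−0.1)·[0.5103·2.6640 + 0.4897·18.4995] = 9.4266

€9.43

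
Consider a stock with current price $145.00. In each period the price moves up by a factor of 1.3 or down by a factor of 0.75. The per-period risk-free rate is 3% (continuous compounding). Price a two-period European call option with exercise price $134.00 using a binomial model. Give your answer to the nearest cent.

$30.66

Risk-neutral probability p = (e^0.03 − 0.75)/(1.3 − 0.75) = 0.2805/0.5500 = 0.5099
Terminal stock prices: S_uu = 245.1, S_ud = 141.4, S_dd = 81.56
Terminal payoffs (S − K): max(111.1, 0) = 111.1, max(7.375, 0) = 7.375, max(-52.44, 0) = 0
Node u (S = 188.5): V_u = e^(−0.03)·[0.5099·111.0500 + 0.4901·7.3750] = 58.4603
Node d (S = 108.8): V_d = e^(−0.03)·[0.5099·7.3750 + 0.4901·0.0000] = 3.6495
Node 0 (S = 145): V_0 = e^(−0.03)·[0.5099·58.4603 + 0.4901·3.6495] = 30.6646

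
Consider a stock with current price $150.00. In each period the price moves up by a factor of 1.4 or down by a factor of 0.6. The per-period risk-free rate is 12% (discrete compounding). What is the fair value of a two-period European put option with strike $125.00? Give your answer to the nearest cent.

Risk-neutral probability p = (1 + 0.12 − 0.6)/(1.4 − 0.6) = 0.5200/0.8000 = 0.6500
Terminal stock prices: S_uu = 294, S_ud = 126, S_dd = 54
Terminal payoffs (K − S): max(-169, 0) = 0, max(-1, 0) = 0, max(71, 0) = 71
Node u (S = 210): V_u = 1/1.12·[0.6500·0.0000 + 0.3500·0.0000] = 0.0000
Node d (S = 90): V_d = 1/1.12·[0.6500·0.0000 + 0.3500·71.0000] = 22.1875
Node 0 (S = 150): V_0 = 1/1.12·[0.6500·0.0000 + 0.3500·22.1875] = 6.9336

$6.93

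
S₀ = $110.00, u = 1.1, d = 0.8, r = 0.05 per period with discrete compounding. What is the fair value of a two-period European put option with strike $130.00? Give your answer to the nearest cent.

$9.87

Risk-neutral probability p = (1 + 0.05 − 0.8)/(1.1 − 0.8) = 0.2500/0.3000 = 0.8333
Terminal stock prices: S_uu = 133.1, S_ud = 96.8, S_dd = 70.4
Terminal payoffs (K − S): max(-3.1, 0) = 0, max(33.2, 0) = 33.2, max(59.6, 0) = 59.6
Node u (S = 121): V_u = 1/1.05·[0.8333·0.0000 + 0.1667·33.2000] = 5.2698
Node d (S = 88): V_d = 1/1.05·[0.8333·33.2000 + 0.1667·59.6000] = 35.8095
Node 0 (S = 110): V_0 = 1/1.05·[0.8333·5.2698 + 0.1667·35.8095] = 9.8665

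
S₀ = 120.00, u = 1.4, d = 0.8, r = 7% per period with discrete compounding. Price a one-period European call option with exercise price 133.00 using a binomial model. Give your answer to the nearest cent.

14.72

Risk-neutral probability p = (1 + 0.07 − 0.8)/(1.4 − 0.8) = 0.2700/0.6000 = 0.4500
Terminal stock prices: S_u = 168, S_d = 96
Terminal payoffs (S − K): max(35, 0) = 35, max(-37, 0) = 0
Node 0 (S = 120): V_0 = 1/1.07·[0.4500·35.0000 + 0.5500·0.0000] = 14.7196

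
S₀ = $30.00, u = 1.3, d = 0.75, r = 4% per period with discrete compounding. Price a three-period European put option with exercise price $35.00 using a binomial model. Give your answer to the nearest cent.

Risk-neutral probability p = (1 + 0.04 − 0.75)/(1.3 − 0.75) = 0.2900/0.5500 = 0.5273
Terminal stock prices: S_uuu = 65.91, S_uud = 38.03, S_udd = 21.94, S_ddd = 12.66
Terminal payoffs (K − S): max(-30.91, 0) = 0, max(-3.025, 0) = 0, max(13.06, 0) = 13.06, max(22.34, 0) = 22.34
Node uu (S = 50.7): V_uu = 1/1.04·[0.5273·0.0000 + 0.4727·0.0000] = 0.0000
Node ud (S = 29.25): V_ud = 1/1.04·[0.5273·0.0000 + 0.4727·13.0625] = 5.9375
Node dd (S = 16.88): V_dd = 1/1.04·[0.5273·13.0625 + 0.4727·22.3438] = 16.7788
Node u (S = 39): V_u = 1/1.04·[0.5273·0.0000 + 0.4727·5.9375] = 2.6989
Node d (S = 22.5): V_d = 1/1.04·[0.5273·5.9375 + 0.4727·16.7788] = 10.6370
Node 0 (S = 30): V_0 = 1/1.04·[0.5273·2.6989 + 0.4727·10.6370] = 6.2033

$6.20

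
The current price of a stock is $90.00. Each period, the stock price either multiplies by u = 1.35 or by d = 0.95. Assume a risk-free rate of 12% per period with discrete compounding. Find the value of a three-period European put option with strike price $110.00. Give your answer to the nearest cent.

$4.55

Risk-neutral probability p = (1 + 0.12 − 0.95)/(1.35 − 0.95) = 0.1700/0.4000 = 0.4250
Terminal stock prices: S_uuu = 221.4, S_uud = 155.8, S_udd = 109.7, S_ddd = 77.16
Terminal payoffs (K − S): max(-111.4, 0) = 0, max(-45.82, 0) = 0, max(0.3462, 0) = 0.3462, max(32.84, 0) = 32.84
Node uu (S = 164): V_uu = 1/1.12·[0.4250·0.0000 + 0.5750·0.0000] = 0.0000
Node ud (S = 115.4): V_ud = 1/1.12·[0.4250·0.0000 + 0.5750·0.3462] = 0.1778
Node dd (S = 81.22): V_dd = 1/1.12·[0.4250·0.3462 + 0.5750·32.8363] = 16.9893
Node u (S = 121.5): V_u = 1/1.12·[0.4250·0.0000 + 0.5750·0.1778] = 0.0913
Node d (S = 85.5): V_d = 1/1.12·[0.4250·0.1778 + 0.5750·16.9893] = 8.7896
Node 0 (S = 90): V_0 = 1/1.12·[0.4250·0.0913 + 0.5750·8.7896] = 4.5472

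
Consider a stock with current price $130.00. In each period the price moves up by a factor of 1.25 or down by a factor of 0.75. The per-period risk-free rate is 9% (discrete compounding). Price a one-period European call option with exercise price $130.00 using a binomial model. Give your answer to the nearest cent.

Risk-neutral probability p = (1 + 0.09 − 0.75)/(1.25 − 0.75) = 0.3400/0.5000 = 0.6800
Terminal stock prices: S_u = 162.5, S_d = 97.5
Terminal payoffs (S − K): max(32.5, 0) = 32.5, max(-32.5, 0) = 0
Node 0 (S = 130): V_0 = 1/1.09·[0.6800·32.5000 + 0.3200·0.0000] = 20.2752

$20.28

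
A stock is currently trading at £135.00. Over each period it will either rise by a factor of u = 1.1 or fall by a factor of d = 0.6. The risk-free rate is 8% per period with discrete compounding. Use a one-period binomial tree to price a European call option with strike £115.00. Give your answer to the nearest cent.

Risk-neutral probability p = (1 + 0.08 − 0.6)/(1.1 − 0.6) = 0.4800/0.5000 = 0.9600
Terminal stock prices: S_u = 148.5, S_d = 81
Terminal payoffs (S − K): max(33.5, 0) = 33.5, max(-34, 0) = 0
Node 0 (S = 135): V_0 = 1/1.08·[0.9600·33.5000 + 0.0400·0.0000] = 29.7778

£29.78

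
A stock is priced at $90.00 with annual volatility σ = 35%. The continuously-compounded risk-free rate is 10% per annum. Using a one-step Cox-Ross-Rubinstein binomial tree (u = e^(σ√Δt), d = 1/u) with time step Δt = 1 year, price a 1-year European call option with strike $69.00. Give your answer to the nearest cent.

$29.78

CRR parameters: u = e^(σ√Δt) = e^(0.35·√1) = 1.4191, d = 1/u = 0.7047
Per-period rate: rΔt = 0.1·1 = 0.1, so R = e^0.1 = 1.1052
Risk-neutral probability p = (e^0.1 − 0.7047)/(1.4191 − 0.7047) = 0.4005/0.7144 = 0.5606
Terminal stock prices: S_u = 127.7, S_d = 63.42
Terminal payoffs (S − K): max(58.72, 0) = 58.72, max(-5.578, 0) = 0
Node 0 (S = 90): V_0 = e^(−0.1)·[0.5606·58.7161 + 0.4394·0.0000] = 29.7840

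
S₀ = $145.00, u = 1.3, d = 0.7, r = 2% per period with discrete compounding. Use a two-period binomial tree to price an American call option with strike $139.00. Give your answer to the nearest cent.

$28.99

Risk-neutral probability p = (1 + 0.02 − 0.7)/(1.3 − 0.7) = 0.3200/0.6000 = 0.5333
Terminal stock prices: S_uu = 245.1, S_ud = 131.9, S_dd = 71.05
Terminal payoffs (S − K): max(106.1, 0) = 106.1, max(-7.05, 0) = 0, max(-67.95, 0) = 0
Node u (S = 188.5): continuation = 1/1.02·[0.5333·106.0500 + 0.4667·0.0000] = 55.4510; exercise value = 49.5000 ≤ continuation, so V_u = 55.4510
Node d (S = 101.5): continuation = 1/1.02·[0.5333·0.0000 + 0.4667·0.0000] = 0.0000; exercise value = 0.0000 ≤ continuation, so V_d = 0.0000
Node 0 (S = 145): continuation = 1/1.02·[0.5333·55.4510 + 0.4667·0.0000] = 28.9940; exercise value = 6.0000 ≤ continuation, so V_0 = 28.9940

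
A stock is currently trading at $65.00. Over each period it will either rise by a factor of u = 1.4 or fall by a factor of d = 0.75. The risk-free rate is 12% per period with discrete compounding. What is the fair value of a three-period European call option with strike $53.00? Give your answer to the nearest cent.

$29.14

Risk-neutral probability p = (1 + 0.12 − 0.75)/(1.4 − 0.75) = 0.3700/0.6500 = 0.5692
Terminal stock prices: S_uuu = 178.4, S_uud = 95.55, S_udd = 51.19, S_ddd = 27.42
Terminal payoffs (S − K): max(125.4, 0) = 125.4, max(42.55, 0) = 42.55, max(-1.812, 0) = 0, max(-25.58, 0) = 0
Node uu (S = 127.4): V_uu = 1/1.12·[0.5692·125.3600 + 0.4308·42.5500] = 80.0786
Node ud (S = 68.25): V_ud = 1/1.12·[0.5692·42.5500 + 0.4308·0.0000] = 21.6257
Node dd (S = 36.56): V_dd = 1/1.12·[0.5692·0.0000 + 0.4308·0.0000] = 0.0000
Node u (S = 91): V_u = 1/1.12·[0.5692·80.0786 + 0.4308·21.6257] = 49.0168
Node d (S = 48.75): V_d = 1/1.12·[0.5692·21.6257 + 0.4308·0.0000] = 10.9911
Node 0 (S = 65): V_0 = 1/1.12·[0.5692·49.0168 + 0.4308·10.9911] = 29.1397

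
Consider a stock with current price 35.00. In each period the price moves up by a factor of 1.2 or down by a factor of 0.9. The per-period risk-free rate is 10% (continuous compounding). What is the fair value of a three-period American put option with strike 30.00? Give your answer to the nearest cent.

Risk-neutral probability p = (e^0.1 − 0.9)/(1.2 − 0.9) = 0.2052/0.3000 = 0.6839
Terminal stock prices: S_uuu = 60.48, S_uud = 45.36, S_udd = 34.02, S_ddd = 25.52
Terminal payoffs (K − S): max(-30.48, 0) = 0, max(-15.36, 0) = 0, max(-4.02, 0) = 0, max(4.485, 0) = 4.485
Node uu (S = 50.4): continuation = e^(−0.1)·[0.6839·0.0000 + 0.3161·0.0000] = 0.0000; exercise value = 0.0000 ≤ continuation, so V_uu = 0.0000
Node ud (S = 37.8): continuation = e^(−0.1)·[0.6839·0.0000 + 0.3161·0.0000] = 0.0000; exercise value = 0.0000 ≤ continuation, so V_ud = 0.0000
Node dd (S = 28.35): continuation = e^(−0.1)·[0.6839·0.0000 + 0.3161·4.4850] = 1.2828; exercise value = 1.6500 > continuation, so V_dd = 1.6500 (exercise)
Node u (S = 42): continuation = e^(−0.1)·[0.6839·0.0000 + 0.3161·0.0000] = 0.0000; exercise value = 0.0000 ≤ continuation, so V_u = 0.0000
Node d (S = 31.5): continuation = e^(−0.1)·[0.6839·0.0000 + 0.3161·1.6500] = 0.4719; exercise value = 0.0000 ≤ continuation, so V_d = 0.4719
Node 0 (S = 35): continuation = e^(−0.1)·[0.6839·0.0000 + 0.3161·0.4719] = 0.1350; exercise value = 0.0000 ≤ continuation, so V_0 = 0.1350

0.13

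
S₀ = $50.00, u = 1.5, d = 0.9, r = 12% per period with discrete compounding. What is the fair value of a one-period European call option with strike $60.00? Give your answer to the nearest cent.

Risk-neutral probability p = (1 + 0.12 − 0.9)/(1.5 − 0.9) = 0.2200/0.6000 = 0.3667
Terminal stock prices: S_u = 75, S_d = 45
Terminal payoffs (S − K): max(15, 0) = 15, max(-15, 0) = 0
Node 0 (S = 50): V_0 = 1/1.12·[0.3667·15.0000 + 0.6333·0.0000] = 4.9107

$4.91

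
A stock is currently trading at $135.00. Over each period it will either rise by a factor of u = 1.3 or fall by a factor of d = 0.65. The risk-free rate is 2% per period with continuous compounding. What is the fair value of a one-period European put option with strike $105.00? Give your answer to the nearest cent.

$7.28

Risk-neutral probability p = (e^0.02 − 0.65)/(1.3 − 0.65) = 0.3702/0.6500 = 0.5695
Terminal stock prices: S_u = 175.5, S_d = 87.75
Terminal payoffs (K − S): max(-70.5, 0) = 0, max(17.25, 0) = 17.25
Node 0 (S = 135): V_0 = e^(−0.02)·[0.5695·0.0000 + 0.4305·17.2500] = 7.2784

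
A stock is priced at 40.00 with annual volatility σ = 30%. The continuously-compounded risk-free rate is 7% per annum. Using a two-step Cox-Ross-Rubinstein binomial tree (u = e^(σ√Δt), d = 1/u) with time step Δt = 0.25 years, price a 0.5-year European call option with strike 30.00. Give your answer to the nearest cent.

CRR parameters: u = e^(σ√Δt) = e^(0.3·√0.25) = 1.1618, d = 1/u = 0.8607
Per-period rate: rΔt = 0.07·0.25 = 0.0175, so R = e^0.0175 = 1.0177
Risk-neutral probability p = (e^0.0175 − 0.8607)/(1.1618 − 0.8607) = 0.1569/0.3011 = 0.5212
Terminal stock prices: S_uu = 53.99, S_ud = 40, S_dd = 29.63
Terminal payoffs (S − K): max(23.99, 0) = 23.99, max(10, 0) = 10, max(-0.3673, 0) = 0
Node u (S = 46.47): V_u = e^(−0.0175)·[0.5212·23.9944 + 0.4788·10.0000] = 16.9938
Node d (S = 34.43): V_d = e^(−0.0175)·[0.5212·10.0000 + 0.4788·0.0000] = 5.1216
Node 0 (S = 40): V_0 = e^(−0.0175)·[0.5212·16.9938 + 0.4788·5.1216] = 11.1131

11.11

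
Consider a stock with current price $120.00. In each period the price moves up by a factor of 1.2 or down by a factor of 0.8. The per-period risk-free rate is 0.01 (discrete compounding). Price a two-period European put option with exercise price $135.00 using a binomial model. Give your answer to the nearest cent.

Risk-neutral probability p = (1 + 0.01 − 0.8)/(1.2 − 0.8) = 0.2100/0.4000 = 0.5250
Terminal stock prices: S_uu = 172.8, S_ud = 115.2, S_dd = 76.8
Terminal payoffs (K − S): max(-37.8, 0) = 0, max(19.8, 0) = 19.8, max(58.2, 0) = 58.2
Node u (S = 144): V_u = 1/1.01·[0.5250·0.0000 + 0.4750·19.8000] = 9.3119
Node d (S = 96): V_d = 1/1.01·[0.5250·19.8000 + 0.4750·58.2000] = 37.6634
Node 0 (S = 120): V_0 = 1/1.01·[0.5250·9.3119 + 0.4750·37.6634] = 22.5533

$22.55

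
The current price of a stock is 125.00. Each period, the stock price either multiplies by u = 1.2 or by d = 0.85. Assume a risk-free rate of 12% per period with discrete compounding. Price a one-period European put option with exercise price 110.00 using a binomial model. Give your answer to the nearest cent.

Risk-neutral probability p = (1 + 0.12 − 0.85)/(1.2 − 0.85) = 0.2700/0.3500 = 0.7714
Terminal stock prices: S_u = 150, S_d = 106.2
Terminal payoffs (K − S): max(-40, 0) = 0, max(3.75, 0) = 3.75
Node 0 (S = 125): V_0 = 1/1.12·[0.7714·0.0000 + 0.2286·3.7500] = 0.7653

0.77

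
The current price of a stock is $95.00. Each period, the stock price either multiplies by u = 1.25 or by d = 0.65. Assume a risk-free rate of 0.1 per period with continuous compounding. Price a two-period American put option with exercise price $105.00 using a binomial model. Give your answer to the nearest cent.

Risk-neutral probability p = (e^0.1 − 0.65)/(1.25 − 0.65) = 0.4552/0.6000 = 0.7586
Terminal stock prices: S_uu = 148.4, S_ud = 77.19, S_dd = 40.14
Terminal payoffs (K − S): max(-43.44, 0) = 0, max(27.81, 0) = 27.81, max(64.86, 0) = 64.86
Node u (S = 118.8): continuation = e^(−0.1)·[0.7586·0.0000 + 0.2414·27.8125] = 6.0746; exercise value = 0.0000 ≤ continuation, so V_u = 6.0746
Node d (S = 61.75): continuation = e^(−0.1)·[0.7586·27.8125 + 0.2414·64.8625] = 33.2579; exercise value = 43.2500 > continuation, so V_d = 43.2500 (exercise)
Node 0 (S = 95): continuation = e^(−0.1)·[0.7586·6.0746 + 0.2414·43.2500] = 13.6160; exercise value = 10.0000 ≤ continuation, so V_0 = 13.6160

$13.62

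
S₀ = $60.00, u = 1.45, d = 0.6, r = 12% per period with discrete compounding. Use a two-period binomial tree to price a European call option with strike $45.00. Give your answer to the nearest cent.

Risk-neutral probability p = (1 + 0.12 − 0.6)/(1.45 − 0.6) = 0.5200/0.8500 = 0.6118
Terminal stock prices: S_uu = 126.2, S_ud = 52.2, S_dd = 21.6
Terminal payoffs (S − K): max(81.15, 0) = 81.15, max(7.2, 0) = 7.2, max(-23.4, 0) = 0
Node u (S = 87): V_u = 1/1.12·[0.6118·81.1500 + 0.3882·7.2000] = 46.8214
Node d (S = 36): V_d = 1/1.12·[0.6118·7.2000 + 0.3882·0.0000] = 3.9328
Node 0 (S = 60): V_0 = 1/1.12·[0.6118·46.8214 + 0.3882·3.9328] = 26.9380

$26.94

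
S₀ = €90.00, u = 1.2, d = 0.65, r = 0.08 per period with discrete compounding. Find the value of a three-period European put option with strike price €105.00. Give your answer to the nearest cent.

€12.52

Risk-neutral probability p = (1 + 0.08 − 0.65)/(1.2 − 0.65) = 0.4300/0.5500 = 0.7818
Terminal stock prices: S_uuu = 155.5, S_uud = 84.24, S_udd = 45.63, S_ddd = 24.72
Terminal payoffs (K − S): max(-50.52, 0) = 0, max(20.76, 0) = 20.76, max(59.37, 0) = 59.37, max(80.28, 0) = 80.28
Node uu (S = 129.6): V_uu = 1/1.08·[0.7818·0.0000 + 0.2182·20.7600] = 4.1939
Node ud (S = 70.2): V_ud = 1/1.08·[0.7818·20.7600 + 0.2182·59.3700] = 27.0222
Node dd (S = 38.03): V_dd = 1/1.08·[0.7818·59.3700 + 0.2182·80.2837] = 59.1972
Node u (S = 108): V_u = 1/1.08·[0.7818·4.1939 + 0.2182·27.0222] = 8.4951
Node d (S = 58.5): V_d = 1/1.08·[0.7818·27.0222 + 0.2182·59.1972] = 31.5206
Node 0 (S = 90): V_0 = 1/1.08·[0.7818·8.4951 + 0.2182·31.5206] = 12.5174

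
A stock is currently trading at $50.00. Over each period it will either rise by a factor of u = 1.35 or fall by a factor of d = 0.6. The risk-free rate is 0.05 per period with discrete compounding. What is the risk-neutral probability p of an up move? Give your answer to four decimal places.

p = 0.6000

Risk-neutral probability p = (1 + 0.05 − 0.6)/(1.35 − 0.6) = 0.4500/0.7500 = 0.6000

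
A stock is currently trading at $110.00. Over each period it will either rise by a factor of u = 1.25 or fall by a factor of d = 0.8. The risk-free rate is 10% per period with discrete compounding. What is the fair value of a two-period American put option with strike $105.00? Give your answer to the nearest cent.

$5.15

Risk-neutral probability p = (1 + 0.1 − 0.8)/(1.25 − 0.8) = 0.3000/0.4500 = 0.6667
Terminal stock prices: S_uu = 171.9, S_ud = 110, S_dd = 70.4
Terminal payoffs (K − S): max(-66.88, 0) = 0, max(-5, 0) = 0, max(34.6, 0) = 34.6
Node u (S = 137.5): continuation = 1/1.1·[0.6667·0.0000 + 0.3333·0.0000] = 0.0000; exercise value = 0.0000 ≤ continuation, so V_u = 0.0000
Node d (S = 88): continuation = 1/1.1·[0.6667·0.0000 + 0.3333·34.6000] = 10.4848; exercise value = 17.0000 > continuation, so V_d = 17.0000 (exercise)
Node 0 (S = 110): continuation = 1/1.1·[0.6667·0.0000 + 0.3333·17.0000] = 5.1515; exercise value = 0.0000 ≤ continuation, so V_0 = 5.1515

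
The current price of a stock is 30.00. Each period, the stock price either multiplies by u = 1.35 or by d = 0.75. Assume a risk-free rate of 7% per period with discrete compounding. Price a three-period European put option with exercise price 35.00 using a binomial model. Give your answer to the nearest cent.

5.33

Risk-neutral probability p = (1 + 0.07 − 0.75)/(1.35 − 0.75) = 0.3200/0.6000 = 0.5333
Terminal stock prices: S_uuu = 73.81, S_uud = 41.01, S_udd = 22.78, S_ddd = 12.66
Terminal payoffs (K − S): max(-38.81, 0) = 0, max(-6.006, 0) = 0, max(12.22, 0) = 12.22, max(22.34, 0) = 22.34
Node uu (S = 54.68): V_uu = 1/1.07·[0.5333·0.0000 + 0.4667·0.0000] = 0.0000
Node ud (S = 30.38): V_ud = 1/1.07·[0.5333·0.0000 + 0.4667·12.2188] = 5.3290
Node dd (S = 16.88): V_dd = 1/1.07·[0.5333·12.2188 + 0.4667·22.3438] = 15.8353
Node u (S = 40.5): V_u = 1/1.07·[0.5333·0.0000 + 0.4667·5.3290] = 2.3242
Node d (S = 22.5): V_d = 1/1.07·[0.5333·5.3290 + 0.4667·15.8353] = 9.5626
Node 0 (S = 30): V_0 = 1/1.07·[0.5333·2.3242 + 0.4667·9.5626] = 5.3291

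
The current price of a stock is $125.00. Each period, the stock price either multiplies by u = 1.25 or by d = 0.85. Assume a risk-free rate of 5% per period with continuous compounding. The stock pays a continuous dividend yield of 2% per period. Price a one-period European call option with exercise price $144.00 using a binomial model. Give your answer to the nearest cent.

Per-period risk-free factor R = e^0.05 = 1.0513; dividend-adjusted growth = e^(0.05−0.02) = 1.0305.
Risk-neutral probability p = (1.0305 − 0.85)/(1.25 − 0.85) = 0.1805/0.4000 = 0.4511
Terminal stock prices: S_u = 156.2, S_d = 106.2
Terminal payoffs (S − K): max(12.25, 0) = 12.25, max(-37.75, 0) = 0
Node 0 (S = 125): V_0 = e^(−0.05)·[0.4511·12.2500 + 0.5489·0.0000] = 5.2569

$5.26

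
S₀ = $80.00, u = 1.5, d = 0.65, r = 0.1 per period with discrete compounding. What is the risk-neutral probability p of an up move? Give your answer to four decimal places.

Risk-neutral probability p = (1 + 0.1 − 0.65)/(1.5 − 0.65) = 0.4500/0.8500 = 0.5294

p = 0.5294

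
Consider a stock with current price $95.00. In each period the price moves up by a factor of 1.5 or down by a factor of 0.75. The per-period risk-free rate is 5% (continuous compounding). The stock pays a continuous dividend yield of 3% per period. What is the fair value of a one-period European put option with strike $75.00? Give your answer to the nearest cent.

$2.28

Per-period risk-free factor R = e^0.05 = 1.0513; dividend-adjusted growth = e^(0.05−0.03) = 1.0202.
Risk-neutral probability p = (1.0202 − 0.75)/(1.5 − 0.75) = 0.2702/0.7500 = 0.3603
Terminal stock prices: S_u = 142.5, S_d = 71.25
Terminal payoffs (K − S): max(-67.5, 0) = 0, max(3.75, 0) = 3.75
Node 0 (S = 95): V_0 = e^(−0.05)·[0.3603·0.0000 + 0.6397·3.7500] = 2.2820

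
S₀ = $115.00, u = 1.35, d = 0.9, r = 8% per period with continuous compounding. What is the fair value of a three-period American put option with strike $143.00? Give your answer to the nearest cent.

$28.00

Risk-neutral probability p = (e^0.08 − 0.9)/(1.35 − 0.9) = 0.1833/0.4500 = 0.4073
Terminal stock prices: S_uuu = 282.9, S_uud = 188.6, S_udd = 125.8, S_ddd = 83.84
Terminal payoffs (K − S): max(-139.9, 0) = 0, max(-45.63, 0) = 0, max(17.25, 0) = 17.25, max(59.16, 0) = 59.16
Node uu (S = 209.6): continuation = e^(−0.08)·[0.4073·0.0000 + 0.5927·0.0000] = 0.0000; exercise value = 0.0000 ≤ continuation, so V_uu = 0.0000
Node ud (S = 139.7): continuation = e^(−0.08)·[0.4073·0.0000 + 0.5927·17.2475] = 9.4366; exercise value = 3.2750 ≤ continuation, so V_ud = 9.4366
Node dd (S = 93.15): continuation = e^(−0.08)·[0.4073·17.2475 + 0.5927·59.1650] = 38.8556; exercise value = 49.8500 > continuation, so V_dd = 49.8500 (exercise)
Node u (S = 155.2): continuation = e^(−0.08)·[0.4073·0.0000 + 0.5927·9.4366] = 5.1630; exercise value = 0.0000 ≤ continuation, so V_u = 5.1630
Node d (S = 103.5): continuation = e^(−0.08)·[0.4073·9.4366 + 0.5927·49.8500] = 30.8223; exercise value = 39.5000 > continuation, so V_d = 39.5000 (exercise)
Node 0 (S = 115): continuation = e^(−0.08)·[0.4073·5.1630 + 0.5927·39.5000] = 23.5527; exercise value = 28.0000 > continuation, so V_0 = 28.0000 (exercise)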